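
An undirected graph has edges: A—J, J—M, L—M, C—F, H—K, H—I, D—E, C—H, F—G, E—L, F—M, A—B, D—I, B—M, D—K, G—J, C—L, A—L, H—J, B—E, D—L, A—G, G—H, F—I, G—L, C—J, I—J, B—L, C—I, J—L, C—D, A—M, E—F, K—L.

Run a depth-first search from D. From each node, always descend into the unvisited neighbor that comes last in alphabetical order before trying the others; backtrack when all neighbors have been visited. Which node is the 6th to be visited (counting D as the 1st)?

H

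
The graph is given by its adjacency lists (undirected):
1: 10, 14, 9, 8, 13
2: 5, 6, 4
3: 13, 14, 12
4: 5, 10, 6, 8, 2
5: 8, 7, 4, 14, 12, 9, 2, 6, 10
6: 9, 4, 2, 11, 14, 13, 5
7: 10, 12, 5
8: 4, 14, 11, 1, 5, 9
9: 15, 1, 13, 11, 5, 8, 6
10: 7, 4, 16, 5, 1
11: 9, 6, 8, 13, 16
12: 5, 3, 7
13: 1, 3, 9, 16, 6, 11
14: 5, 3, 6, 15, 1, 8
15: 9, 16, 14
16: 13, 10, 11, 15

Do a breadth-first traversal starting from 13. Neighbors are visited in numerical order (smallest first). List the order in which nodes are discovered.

13, 1, 3, 6, 9, 11, 16, 8, 10, 14, 12, 2, 4, 5, 15, 7

Visit 13; enqueue 1, 3, 6, 9, 11, 16 → queue [1, 3, 6, 9, 11, 16]
Visit 1; enqueue 8, 10, 14 → queue [3, 6, 9, 11, 16, 8, 10, 14]
Visit 3; enqueue 12 → queue [6, 9, 11, 16, 8, 10, 14, 12]
Visit 6; enqueue 2, 4, 5 → queue [9, 11, 16, 8, 10, 14, 12, 2, 4, 5]
Visit 9; enqueue 15 → queue [11, 16, 8, 10, 14, 12, 2, 4, 5, 15]
Visit 11 → queue [16, 8, 10, 14, 12, 2, 4, 5, 15]
Visit 16 → queue [8, 10, 14, 12, 2, 4, 5, 15]
Visit 8 → queue [10, 14, 12, 2, 4, 5, 15]
Visit 10; enqueue 7 → queue [14, 12, 2, 4, 5, 15, 7]
Visit 14 → queue [12, 2, 4, 5, 15, 7]
Visit 12 → queue [2, 4, 5, 15, 7]
Visit 2 → queue [4, 5, 15, 7]
Visit 4 → queue [5, 15, 7]
Visit 5 → queue [15, 7]
Visit 15 → queue [7]
Visit 7 → queue []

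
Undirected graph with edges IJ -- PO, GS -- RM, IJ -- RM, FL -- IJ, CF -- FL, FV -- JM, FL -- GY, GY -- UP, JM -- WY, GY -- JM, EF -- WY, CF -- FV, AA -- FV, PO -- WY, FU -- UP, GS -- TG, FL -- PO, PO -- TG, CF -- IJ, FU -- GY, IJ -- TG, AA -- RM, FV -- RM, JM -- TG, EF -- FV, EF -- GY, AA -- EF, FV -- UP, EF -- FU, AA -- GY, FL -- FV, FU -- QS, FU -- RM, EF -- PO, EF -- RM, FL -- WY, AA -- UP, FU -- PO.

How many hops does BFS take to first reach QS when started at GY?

2

Level 0: GY
Level 1: AA, EF, FL, FU, JM, UP
Level 2: CF, FV, IJ, PO, QS, RM, TG, WY
Level 3: GS
QS first appears at level 2.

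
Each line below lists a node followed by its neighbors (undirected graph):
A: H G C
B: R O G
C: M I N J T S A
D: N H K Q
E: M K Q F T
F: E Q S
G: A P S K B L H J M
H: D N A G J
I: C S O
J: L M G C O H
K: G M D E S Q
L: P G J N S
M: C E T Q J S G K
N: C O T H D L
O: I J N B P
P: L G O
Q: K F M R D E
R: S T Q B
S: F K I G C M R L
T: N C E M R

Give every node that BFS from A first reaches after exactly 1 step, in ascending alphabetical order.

C, G, H

Level 0: A
Level 1: C, G, H
Level 2: B, D, I, J, K, L, M, N, P, S, T
Level 3: E, F, O, Q, R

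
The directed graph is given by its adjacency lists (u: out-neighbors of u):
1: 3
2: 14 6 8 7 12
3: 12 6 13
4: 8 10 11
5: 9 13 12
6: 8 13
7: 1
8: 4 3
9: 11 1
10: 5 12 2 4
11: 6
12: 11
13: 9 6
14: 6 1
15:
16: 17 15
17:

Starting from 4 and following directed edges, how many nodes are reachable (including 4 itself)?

BFS from 4 visits: 4, 11, 10, 8, 6, 12, 5, 2, 3, 13, 9, 14, 7, 1
Reachable nodes: 14 of 17 total.

14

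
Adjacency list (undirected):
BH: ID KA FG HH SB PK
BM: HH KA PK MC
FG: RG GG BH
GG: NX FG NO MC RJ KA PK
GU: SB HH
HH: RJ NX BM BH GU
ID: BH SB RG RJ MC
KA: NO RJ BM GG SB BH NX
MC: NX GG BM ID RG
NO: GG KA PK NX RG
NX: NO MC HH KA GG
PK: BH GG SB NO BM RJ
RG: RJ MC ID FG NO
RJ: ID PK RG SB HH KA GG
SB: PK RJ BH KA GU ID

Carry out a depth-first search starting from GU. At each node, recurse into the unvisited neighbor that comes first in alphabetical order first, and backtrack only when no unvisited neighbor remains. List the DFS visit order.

GU HH BH FG GG KA BM MC ID RG NO NX PK RJ SB

Visit GU
GU → HH
HH → BH
BH → FG
FG → GG
GG → KA
KA → BM
BM → MC
MC → ID
ID → RG
RG → NO
NO → NX
NO → PK
PK → RJ
RJ → SB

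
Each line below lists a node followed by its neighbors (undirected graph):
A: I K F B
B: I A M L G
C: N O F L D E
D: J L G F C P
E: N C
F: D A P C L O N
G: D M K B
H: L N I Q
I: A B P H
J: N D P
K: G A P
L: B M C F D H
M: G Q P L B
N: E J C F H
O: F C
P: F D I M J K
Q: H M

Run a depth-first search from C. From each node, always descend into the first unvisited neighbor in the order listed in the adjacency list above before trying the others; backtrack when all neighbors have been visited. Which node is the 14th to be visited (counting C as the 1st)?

H

Visit C
C → N
N → E
N → J
J → D
D → L
L → B
B → I
I → A
A → K
K → G
G → M
M → Q
Q → H
M → P
P → F
F → O

Visit order: C, N, E, J, D, L, B, I, A, K, G, M, Q, H, P, F, O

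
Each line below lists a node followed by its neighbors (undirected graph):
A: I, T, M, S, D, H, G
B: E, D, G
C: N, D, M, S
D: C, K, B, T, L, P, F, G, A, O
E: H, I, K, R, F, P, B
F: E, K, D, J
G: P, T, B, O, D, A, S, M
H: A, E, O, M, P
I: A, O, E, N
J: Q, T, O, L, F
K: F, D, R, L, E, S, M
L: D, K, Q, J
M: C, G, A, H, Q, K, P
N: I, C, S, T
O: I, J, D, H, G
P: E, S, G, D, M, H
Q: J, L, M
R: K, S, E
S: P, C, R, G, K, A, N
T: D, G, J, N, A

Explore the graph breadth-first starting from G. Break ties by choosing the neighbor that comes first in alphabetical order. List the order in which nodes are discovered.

G -> A -> B -> D -> M -> O -> P -> S -> T -> H -> I -> E -> C -> F -> K -> L -> Q -> J -> N -> R

Visit G; enqueue A, B, D, M, O, P, S, T → queue [A, B, D, M, O, P, S, T]
Visit A; enqueue H, I → queue [B, D, M, O, P, S, T, H, I]
Visit B; enqueue E → queue [D, M, O, P, S, T, H, I, E]
Visit D; enqueue C, F, K, L → queue [M, O, P, S, T, H, I, E, C, F, K, L]
Visit M; enqueue Q → queue [O, P, S, T, H, I, E, C, F, K, L, Q]
Visit O; enqueue J → queue [P, S, T, H, I, E, C, F, K, L, Q, J]
Visit P → queue [S, T, H, I, E, C, F, K, L, Q, J]
Visit S; enqueue N, R → queue [T, H, I, E, C, F, K, L, Q, J, N, R]
Visit T → queue [H, I, E, C, F, K, L, Q, J, N, R]
Visit H → queue [I, E, C, F, K, L, Q, J, N, R]
Visit I → queue [E, C, F, K, L, Q, J, N, R]
Visit E → queue [C, F, K, L, Q, J, N, R]
Visit C → queue [F, K, L, Q, J, N, R]
Visit F → queue [K, L, Q, J, N, R]
Visit K → queue [L, Q, J, N, R]
Visit L → queue [Q, J, N, R]
Visit Q → queue [J, N, R]
Visit J → queue [N, R]
Visit N → queue [R]
Visit R → queue []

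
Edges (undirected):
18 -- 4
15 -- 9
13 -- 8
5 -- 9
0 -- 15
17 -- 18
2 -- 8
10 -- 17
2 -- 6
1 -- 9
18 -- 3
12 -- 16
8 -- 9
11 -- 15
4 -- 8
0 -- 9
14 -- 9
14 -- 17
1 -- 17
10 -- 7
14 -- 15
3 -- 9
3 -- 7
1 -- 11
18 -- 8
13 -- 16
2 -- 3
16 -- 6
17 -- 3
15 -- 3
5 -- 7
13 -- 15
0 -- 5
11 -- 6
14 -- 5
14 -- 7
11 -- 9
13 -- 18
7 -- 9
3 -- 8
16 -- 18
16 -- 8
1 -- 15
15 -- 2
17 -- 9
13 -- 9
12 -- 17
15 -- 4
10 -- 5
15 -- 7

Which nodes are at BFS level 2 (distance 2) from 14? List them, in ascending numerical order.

0, 1, 2, 3, 4, 8, 10, 11, 12, 13, 18

Level 0: 14
Level 1: 5, 7, 9, 15, 17
Level 2: 0, 1, 2, 3, 4, 8, 10, 11, 12, 13, 18
Level 3: 6, 16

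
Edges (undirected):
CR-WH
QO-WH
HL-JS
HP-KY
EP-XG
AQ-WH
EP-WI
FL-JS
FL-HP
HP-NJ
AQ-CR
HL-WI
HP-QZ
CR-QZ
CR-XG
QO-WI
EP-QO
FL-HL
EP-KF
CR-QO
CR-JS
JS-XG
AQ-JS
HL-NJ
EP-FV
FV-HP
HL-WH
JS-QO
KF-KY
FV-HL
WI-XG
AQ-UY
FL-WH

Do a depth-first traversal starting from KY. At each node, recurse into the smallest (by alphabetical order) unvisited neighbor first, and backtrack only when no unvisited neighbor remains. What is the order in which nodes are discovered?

KY HP FL HL FV EP KF QO CR AQ JS XG WI UY WH QZ NJ

Visit KY
KY → HP
HP → FL
FL → HL
HL → FV
FV → EP
EP → KF
EP → QO
QO → CR
CR → AQ
AQ → JS
JS → XG
XG → WI
AQ → UY
AQ → WH
CR → QZ
HL → NJ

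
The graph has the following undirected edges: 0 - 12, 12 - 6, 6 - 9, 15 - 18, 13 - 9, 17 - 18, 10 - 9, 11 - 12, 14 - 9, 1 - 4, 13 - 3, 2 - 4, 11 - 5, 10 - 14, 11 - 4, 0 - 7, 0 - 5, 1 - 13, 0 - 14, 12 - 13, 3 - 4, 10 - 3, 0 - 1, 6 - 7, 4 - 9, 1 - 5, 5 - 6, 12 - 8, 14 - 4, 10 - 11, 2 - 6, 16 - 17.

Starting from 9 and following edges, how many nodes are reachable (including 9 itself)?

15

BFS from 9 visits: 9, 4, 6, 10, 13, 14, 1, 2, 3, 11, 5, 7, 12, 0, 8
Reachable nodes: 15 of 19 total.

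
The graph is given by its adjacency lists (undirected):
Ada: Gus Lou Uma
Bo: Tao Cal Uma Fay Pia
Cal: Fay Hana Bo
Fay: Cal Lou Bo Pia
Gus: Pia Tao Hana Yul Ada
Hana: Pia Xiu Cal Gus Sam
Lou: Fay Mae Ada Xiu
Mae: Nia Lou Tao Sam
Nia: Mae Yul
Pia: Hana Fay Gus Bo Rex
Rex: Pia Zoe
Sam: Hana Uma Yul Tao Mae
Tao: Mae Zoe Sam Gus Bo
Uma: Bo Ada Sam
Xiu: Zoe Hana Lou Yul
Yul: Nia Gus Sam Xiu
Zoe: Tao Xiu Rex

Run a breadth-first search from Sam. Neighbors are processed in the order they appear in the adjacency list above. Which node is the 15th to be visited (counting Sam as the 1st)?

Visit Sam; enqueue Hana, Uma, Yul, Tao, Mae → queue [Hana, Uma, Yul, Tao, Mae]
Visit Hana; enqueue Pia, Xiu, Cal, Gus → queue [Uma, Yul, Tao, Mae, Pia, Xiu, Cal, Gus]
Visit Uma; enqueue Bo, Ada → queue [Yul, Tao, Mae, Pia, Xiu, Cal, Gus, Bo, Ada]
Visit Yul; enqueue Nia → queue [Tao, Mae, Pia, Xiu, Cal, Gus, Bo, Ada, Nia]
Visit Tao; enqueue Zoe → queue [Mae, Pia, Xiu, Cal, Gus, Bo, Ada, Nia, Zoe]
Visit Mae; enqueue Lou → queue [Pia, Xiu, Cal, Gus, Bo, Ada, Nia, Zoe, Lou]
Visit Pia; enqueue Fay, Rex → queue [Xiu, Cal, Gus, Bo, Ada, Nia, Zoe, Lou, Fay, Rex]
Visit Xiu → queue [Cal, Gus, Bo, Ada, Nia, Zoe, Lou, Fay, Rex]
Visit Cal → queue [Gus, Bo, Ada, Nia, Zoe, Lou, Fay, Rex]
Visit Gus → queue [Bo, Ada, Nia, Zoe, Lou, Fay, Rex]
Visit Bo → queue [Ada, Nia, Zoe, Lou, Fay, Rex]
Visit Ada → queue [Nia, Zoe, Lou, Fay, Rex]
Visit Nia → queue [Zoe, Lou, Fay, Rex]
Visit Zoe → queue [Lou, Fay, Rex]
Visit Lou → queue [Fay, Rex]
Visit Fay → queue [Rex]
Visit Rex → queue []

Visit order: Sam, Hana, Uma, Yul, Tao, Mae, Pia, Xiu, Cal, Gus, Bo, Ada, Nia, Zoe, Lou, Fay, Rex

Lou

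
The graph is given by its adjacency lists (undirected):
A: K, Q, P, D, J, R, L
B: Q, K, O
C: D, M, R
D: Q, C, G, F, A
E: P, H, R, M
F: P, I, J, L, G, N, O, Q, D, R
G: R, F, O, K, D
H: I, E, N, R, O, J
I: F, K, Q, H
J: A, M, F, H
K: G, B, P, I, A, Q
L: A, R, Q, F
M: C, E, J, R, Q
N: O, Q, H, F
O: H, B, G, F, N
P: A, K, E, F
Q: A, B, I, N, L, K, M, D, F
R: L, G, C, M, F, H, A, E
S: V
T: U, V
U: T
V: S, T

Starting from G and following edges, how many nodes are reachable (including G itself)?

BFS from G visits: G, R, O, K, F, D, M, L, H, E, C, A, N, B, Q, P, I, J
Reachable nodes: 18 of 22 total.

18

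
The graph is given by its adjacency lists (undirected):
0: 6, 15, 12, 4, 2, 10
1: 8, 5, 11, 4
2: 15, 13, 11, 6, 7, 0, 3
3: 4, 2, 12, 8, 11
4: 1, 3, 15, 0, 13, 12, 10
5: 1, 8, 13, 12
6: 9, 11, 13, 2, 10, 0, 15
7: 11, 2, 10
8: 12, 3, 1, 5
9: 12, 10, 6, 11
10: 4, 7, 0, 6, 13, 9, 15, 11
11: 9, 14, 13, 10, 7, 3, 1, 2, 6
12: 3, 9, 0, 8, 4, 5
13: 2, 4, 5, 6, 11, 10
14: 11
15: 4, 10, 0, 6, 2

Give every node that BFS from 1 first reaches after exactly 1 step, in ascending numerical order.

Level 0: 1
Level 1: 4, 5, 8, 11
Level 2: 0, 2, 3, 6, 7, 9, 10, 12, 13, 14, 15

4, 5, 8, 11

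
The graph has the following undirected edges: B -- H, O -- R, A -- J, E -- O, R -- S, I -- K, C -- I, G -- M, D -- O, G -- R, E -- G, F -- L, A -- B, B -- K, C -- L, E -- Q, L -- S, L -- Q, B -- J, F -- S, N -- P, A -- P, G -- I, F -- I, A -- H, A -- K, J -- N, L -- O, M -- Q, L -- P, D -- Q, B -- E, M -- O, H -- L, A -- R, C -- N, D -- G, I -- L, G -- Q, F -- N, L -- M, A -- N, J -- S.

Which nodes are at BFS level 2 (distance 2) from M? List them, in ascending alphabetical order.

C, D, E, F, H, I, P, R, S

Level 0: M
Level 1: G, L, O, Q
Level 2: C, D, E, F, H, I, P, R, S
Level 3: A, B, J, K, N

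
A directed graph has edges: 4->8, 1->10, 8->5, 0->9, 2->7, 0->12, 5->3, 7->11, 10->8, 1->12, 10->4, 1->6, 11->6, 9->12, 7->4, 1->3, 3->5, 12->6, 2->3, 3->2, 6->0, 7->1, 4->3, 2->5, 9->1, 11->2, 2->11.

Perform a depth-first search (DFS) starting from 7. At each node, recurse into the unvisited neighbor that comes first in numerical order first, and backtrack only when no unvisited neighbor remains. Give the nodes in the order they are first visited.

7 -> 1 -> 3 -> 2 -> 5 -> 11 -> 6 -> 0 -> 9 -> 12 -> 10 -> 4 -> 8

Visit 7
7 → 1
1 → 3
3 → 2
2 → 5
2 → 11
11 → 6
6 → 0
0 → 9
9 → 12
1 → 10
10 → 4
4 → 8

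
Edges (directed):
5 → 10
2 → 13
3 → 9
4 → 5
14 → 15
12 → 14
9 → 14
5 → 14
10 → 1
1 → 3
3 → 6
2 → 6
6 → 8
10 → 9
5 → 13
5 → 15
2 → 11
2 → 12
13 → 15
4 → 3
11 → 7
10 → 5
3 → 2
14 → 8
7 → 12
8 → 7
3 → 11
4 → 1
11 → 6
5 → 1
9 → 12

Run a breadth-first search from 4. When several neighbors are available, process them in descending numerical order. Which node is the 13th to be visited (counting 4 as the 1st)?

Visit 4; enqueue 5, 3, 1 → queue [5, 3, 1]
Visit 5; enqueue 15, 14, 13, 10 → queue [3, 1, 15, 14, 13, 10]
Visit 3; enqueue 11, 9, 6, 2 → queue [1, 15, 14, 13, 10, 11, 9, 6, 2]
Visit 1 → queue [15, 14, 13, 10, 11, 9, 6, 2]
Visit 15 → queue [14, 13, 10, 11, 9, 6, 2]
Visit 14; enqueue 8 → queue [13, 10, 11, 9, 6, 2, 8]
Visit 13 → queue [10, 11, 9, 6, 2, 8]
Visit 10 → queue [11, 9, 6, 2, 8]
Visit 11; enqueue 7 → queue [9, 6, 2, 8, 7]
Visit 9; enqueue 12 → queue [6, 2, 8, 7, 12]
Visit 6 → queue [2, 8, 7, 12]
Visit 2 → queue [8, 7, 12]
Visit 8 → queue [7, 12]
Visit 7 → queue [12]
Visit 12 → queue []

Visit order: 4, 5, 3, 1, 15, 14, 13, 10, 11, 9, 6, 2, 8, 7, 12

8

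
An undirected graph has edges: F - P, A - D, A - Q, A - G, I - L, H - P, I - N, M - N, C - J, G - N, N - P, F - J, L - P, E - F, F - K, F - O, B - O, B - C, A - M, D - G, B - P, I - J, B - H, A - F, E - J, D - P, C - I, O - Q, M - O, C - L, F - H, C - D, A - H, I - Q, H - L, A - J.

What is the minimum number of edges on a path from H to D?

Level 0: H
Level 1: A, B, F, L, P
Level 2: C, D, E, G, I, J, K, M, N, O, Q
D first appears at level 2.

2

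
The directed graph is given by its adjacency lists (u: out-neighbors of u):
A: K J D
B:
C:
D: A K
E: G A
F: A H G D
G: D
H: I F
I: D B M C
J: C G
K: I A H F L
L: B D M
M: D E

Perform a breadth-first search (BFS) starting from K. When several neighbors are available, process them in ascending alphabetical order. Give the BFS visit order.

Visit K; enqueue A, F, H, I, L → queue [A, F, H, I, L]
Visit A; enqueue D, J → queue [F, H, I, L, D, J]
Visit F; enqueue G → queue [H, I, L, D, J, G]
Visit H → queue [I, L, D, J, G]
Visit I; enqueue B, C, M → queue [L, D, J, G, B, C, M]
Visit L → queue [D, J, G, B, C, M]
Visit D → queue [J, G, B, C, M]
Visit J → queue [G, B, C, M]
Visit G → queue [B, C, M]
Visit B → queue [C, M]
Visit C → queue [M]
Visit M; enqueue E → queue [E]
Visit E → queue []

K, A, F, H, I, L, D, J, G, B, C, M, E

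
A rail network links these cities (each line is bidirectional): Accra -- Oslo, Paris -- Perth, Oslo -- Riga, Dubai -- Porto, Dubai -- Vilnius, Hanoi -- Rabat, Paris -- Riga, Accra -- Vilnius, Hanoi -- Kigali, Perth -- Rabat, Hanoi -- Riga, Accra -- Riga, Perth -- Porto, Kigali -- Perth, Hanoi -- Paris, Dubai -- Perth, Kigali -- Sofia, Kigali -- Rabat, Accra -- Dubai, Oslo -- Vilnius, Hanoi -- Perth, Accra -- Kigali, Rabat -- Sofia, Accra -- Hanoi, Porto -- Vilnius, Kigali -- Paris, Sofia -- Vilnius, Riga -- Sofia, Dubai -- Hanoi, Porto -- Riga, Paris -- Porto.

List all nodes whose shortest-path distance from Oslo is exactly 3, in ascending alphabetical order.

Perth, Rabat

Level 0: Oslo
Level 1: Accra, Riga, Vilnius
Level 2: Dubai, Hanoi, Kigali, Paris, Porto, Sofia
Level 3: Perth, Rabat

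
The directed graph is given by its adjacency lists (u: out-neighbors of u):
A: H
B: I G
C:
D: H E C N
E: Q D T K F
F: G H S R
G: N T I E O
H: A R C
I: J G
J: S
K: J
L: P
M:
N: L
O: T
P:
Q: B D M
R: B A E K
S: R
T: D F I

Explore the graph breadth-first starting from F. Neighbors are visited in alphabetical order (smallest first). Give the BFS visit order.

Visit F; enqueue G, H, R, S → queue [G, H, R, S]
Visit G; enqueue E, I, N, O, T → queue [H, R, S, E, I, N, O, T]
Visit H; enqueue A, C → queue [R, S, E, I, N, O, T, A, C]
Visit R; enqueue B, K → queue [S, E, I, N, O, T, A, C, B, K]
Visit S → queue [E, I, N, O, T, A, C, B, K]
Visit E; enqueue D, Q → queue [I, N, O, T, A, C, B, K, D, Q]
Visit I; enqueue J → queue [N, O, T, A, C, B, K, D, Q, J]
Visit N; enqueue L → queue [O, T, A, C, B, K, D, Q, J, L]
Visit O → queue [T, A, C, B, K, D, Q, J, L]
Visit T → queue [A, C, B, K, D, Q, J, L]
Visit A → queue [C, B, K, D, Q, J, L]
Visit C → queue [B, K, D, Q, J, L]
Visit B → queue [K, D, Q, J, L]
Visit K → queue [D, Q, J, L]
Visit D → queue [Q, J, L]
Visit Q; enqueue M → queue [J, L, M]
Visit J → queue [L, M]
Visit L; enqueue P → queue [M, P]
Visit M → queue [P]
Visit P → queue []

F → G → H → R → S → E → I → N → O → T → A → C → B → K → D → Q → J → L → M → P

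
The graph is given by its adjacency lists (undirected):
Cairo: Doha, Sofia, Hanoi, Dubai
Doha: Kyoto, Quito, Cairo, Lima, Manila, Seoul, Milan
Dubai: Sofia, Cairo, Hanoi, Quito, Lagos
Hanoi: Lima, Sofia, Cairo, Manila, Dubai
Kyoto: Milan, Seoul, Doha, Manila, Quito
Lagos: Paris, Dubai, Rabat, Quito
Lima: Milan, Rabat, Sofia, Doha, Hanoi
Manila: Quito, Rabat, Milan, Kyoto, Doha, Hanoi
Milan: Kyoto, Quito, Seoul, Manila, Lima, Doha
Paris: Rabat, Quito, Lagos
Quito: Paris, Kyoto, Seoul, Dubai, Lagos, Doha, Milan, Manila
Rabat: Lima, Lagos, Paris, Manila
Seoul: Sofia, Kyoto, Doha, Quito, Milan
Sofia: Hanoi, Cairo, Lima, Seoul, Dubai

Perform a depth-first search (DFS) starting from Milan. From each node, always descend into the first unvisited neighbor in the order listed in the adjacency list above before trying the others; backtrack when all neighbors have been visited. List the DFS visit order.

Visit Milan
Milan → Kyoto
Kyoto → Seoul
Seoul → Sofia
Sofia → Hanoi
Hanoi → Lima
Lima → Rabat
Rabat → Lagos
Lagos → Paris
Paris → Quito
Quito → Dubai
Dubai → Cairo
Cairo → Doha
Doha → Manila

Milan, Kyoto, Seoul, Sofia, Hanoi, Lima, Rabat, Lagos, Paris, Quito, Dubai, Cairo, Doha, Manila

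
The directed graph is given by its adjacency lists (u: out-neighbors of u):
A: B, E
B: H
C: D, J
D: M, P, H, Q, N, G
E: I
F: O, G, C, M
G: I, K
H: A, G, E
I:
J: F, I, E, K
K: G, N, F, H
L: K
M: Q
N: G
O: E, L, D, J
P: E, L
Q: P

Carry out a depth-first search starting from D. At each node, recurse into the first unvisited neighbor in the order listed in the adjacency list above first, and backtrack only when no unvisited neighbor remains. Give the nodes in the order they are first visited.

D -> M -> Q -> P -> E -> I -> L -> K -> G -> N -> F -> O -> J -> C -> H -> A -> B

Visit D
D → M
M → Q
Q → P
P → E
E → I
P → L
L → K
K → G
K → N
K → F
F → O
O → J
F → C
K → H
H → A
A → B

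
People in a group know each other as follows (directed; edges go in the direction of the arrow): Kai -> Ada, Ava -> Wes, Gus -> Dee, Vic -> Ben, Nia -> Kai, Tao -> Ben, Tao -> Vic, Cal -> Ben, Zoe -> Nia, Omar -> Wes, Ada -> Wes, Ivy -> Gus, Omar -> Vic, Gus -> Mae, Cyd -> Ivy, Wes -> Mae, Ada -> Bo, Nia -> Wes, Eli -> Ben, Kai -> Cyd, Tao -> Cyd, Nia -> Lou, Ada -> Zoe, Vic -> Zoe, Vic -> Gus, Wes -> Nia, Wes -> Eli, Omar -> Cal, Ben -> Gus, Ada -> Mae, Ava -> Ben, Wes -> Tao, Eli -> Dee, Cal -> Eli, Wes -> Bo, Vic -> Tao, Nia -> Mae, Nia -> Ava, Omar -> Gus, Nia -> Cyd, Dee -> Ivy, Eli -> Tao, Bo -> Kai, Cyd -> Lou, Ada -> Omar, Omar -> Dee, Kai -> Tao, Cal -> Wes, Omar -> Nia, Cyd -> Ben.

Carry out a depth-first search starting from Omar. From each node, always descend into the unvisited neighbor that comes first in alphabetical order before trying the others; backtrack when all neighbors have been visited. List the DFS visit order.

Visit Omar
Omar → Cal
Cal → Ben
Ben → Gus
Gus → Dee
Dee → Ivy
Gus → Mae
Cal → Eli
Eli → Tao
Tao → Cyd
Cyd → Lou
Tao → Vic
Vic → Zoe
Zoe → Nia
Nia → Ava
Ava → Wes
Wes → Bo
Bo → Kai
Kai → Ada

Omar -> Cal -> Ben -> Gus -> Dee -> Ivy -> Mae -> Eli -> Tao -> Cyd -> Lou -> Vic -> Zoe -> Nia -> Ava -> Wes -> Bo -> Kai -> Ada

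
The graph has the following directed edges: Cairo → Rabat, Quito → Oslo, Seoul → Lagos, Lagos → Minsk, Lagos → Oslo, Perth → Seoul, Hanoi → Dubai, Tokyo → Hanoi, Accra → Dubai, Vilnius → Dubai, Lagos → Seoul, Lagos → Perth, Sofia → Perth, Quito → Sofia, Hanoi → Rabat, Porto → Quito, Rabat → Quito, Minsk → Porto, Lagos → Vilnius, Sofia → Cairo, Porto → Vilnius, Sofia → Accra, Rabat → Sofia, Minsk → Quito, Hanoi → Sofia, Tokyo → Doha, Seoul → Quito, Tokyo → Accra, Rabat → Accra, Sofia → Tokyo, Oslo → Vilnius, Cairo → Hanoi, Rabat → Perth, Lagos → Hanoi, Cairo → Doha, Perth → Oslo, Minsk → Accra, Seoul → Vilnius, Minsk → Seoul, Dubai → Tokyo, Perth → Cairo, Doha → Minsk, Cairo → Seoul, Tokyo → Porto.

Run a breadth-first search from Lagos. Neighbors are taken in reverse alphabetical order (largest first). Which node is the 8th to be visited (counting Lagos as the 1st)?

Dubai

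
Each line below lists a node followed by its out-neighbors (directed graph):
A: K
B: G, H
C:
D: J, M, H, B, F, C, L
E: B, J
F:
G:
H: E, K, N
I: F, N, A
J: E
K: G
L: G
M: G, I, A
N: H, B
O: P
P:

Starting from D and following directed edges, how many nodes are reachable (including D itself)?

14

BFS from D visits: D, B, C, F, H, J, L, M, G, E, K, N, A, I
Reachable nodes: 14 of 16 total.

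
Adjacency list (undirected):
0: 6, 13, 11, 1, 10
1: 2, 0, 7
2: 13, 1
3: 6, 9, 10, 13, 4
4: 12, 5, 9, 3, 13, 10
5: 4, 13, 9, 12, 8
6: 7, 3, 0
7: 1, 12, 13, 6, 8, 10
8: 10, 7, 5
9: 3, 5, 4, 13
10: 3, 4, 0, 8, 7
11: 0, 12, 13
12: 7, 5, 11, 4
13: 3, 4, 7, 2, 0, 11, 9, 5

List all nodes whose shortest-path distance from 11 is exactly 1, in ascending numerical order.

Level 0: 11
Level 1: 0, 12, 13
Level 2: 1, 2, 3, 4, 5, 6, 7, 9, 10
Level 3: 8

0, 12, 13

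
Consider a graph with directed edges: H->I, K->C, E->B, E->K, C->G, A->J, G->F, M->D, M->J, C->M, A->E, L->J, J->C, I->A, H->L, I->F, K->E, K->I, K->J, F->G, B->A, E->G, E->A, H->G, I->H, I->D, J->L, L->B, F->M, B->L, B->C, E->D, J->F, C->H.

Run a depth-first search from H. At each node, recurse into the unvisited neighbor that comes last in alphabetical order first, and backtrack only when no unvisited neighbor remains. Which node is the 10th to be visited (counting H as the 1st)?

A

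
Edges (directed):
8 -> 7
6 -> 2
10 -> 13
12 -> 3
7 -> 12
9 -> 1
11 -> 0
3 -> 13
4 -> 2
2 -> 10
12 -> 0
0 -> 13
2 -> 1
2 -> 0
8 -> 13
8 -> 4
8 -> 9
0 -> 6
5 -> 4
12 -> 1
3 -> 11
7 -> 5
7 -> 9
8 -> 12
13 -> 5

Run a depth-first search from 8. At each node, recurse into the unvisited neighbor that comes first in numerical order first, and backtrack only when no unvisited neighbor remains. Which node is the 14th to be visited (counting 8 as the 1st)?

Visit 8
8 → 4
4 → 2
2 → 0
0 → 6
0 → 13
13 → 5
2 → 1
2 → 10
8 → 7
7 → 9
7 → 12
12 → 3
3 → 11

Visit order: 8, 4, 2, 0, 6, 13, 5, 1, 10, 7, 9, 12, 3, 11

11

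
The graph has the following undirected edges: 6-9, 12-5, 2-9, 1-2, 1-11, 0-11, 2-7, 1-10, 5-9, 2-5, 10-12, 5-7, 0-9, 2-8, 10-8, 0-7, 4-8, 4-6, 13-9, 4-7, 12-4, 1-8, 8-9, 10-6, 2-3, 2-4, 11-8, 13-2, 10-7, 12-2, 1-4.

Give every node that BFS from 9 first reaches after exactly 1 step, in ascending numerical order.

Level 0: 9
Level 1: 0, 2, 5, 6, 8, 13
Level 2: 1, 3, 4, 7, 10, 11, 12

0, 2, 5, 6, 8, 13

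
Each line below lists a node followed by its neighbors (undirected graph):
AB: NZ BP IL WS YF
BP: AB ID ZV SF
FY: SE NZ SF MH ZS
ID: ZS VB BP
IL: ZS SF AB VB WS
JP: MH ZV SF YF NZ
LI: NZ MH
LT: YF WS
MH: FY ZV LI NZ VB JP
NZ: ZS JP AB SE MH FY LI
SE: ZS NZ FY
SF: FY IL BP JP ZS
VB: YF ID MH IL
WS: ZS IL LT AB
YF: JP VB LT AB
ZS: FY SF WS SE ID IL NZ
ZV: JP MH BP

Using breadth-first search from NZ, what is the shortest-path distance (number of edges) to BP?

Level 0: NZ
Level 1: AB, FY, JP, LI, MH, SE, ZS
Level 2: BP, ID, IL, SF, VB, WS, YF, ZV
Level 3: LT
BP first appears at level 2.

2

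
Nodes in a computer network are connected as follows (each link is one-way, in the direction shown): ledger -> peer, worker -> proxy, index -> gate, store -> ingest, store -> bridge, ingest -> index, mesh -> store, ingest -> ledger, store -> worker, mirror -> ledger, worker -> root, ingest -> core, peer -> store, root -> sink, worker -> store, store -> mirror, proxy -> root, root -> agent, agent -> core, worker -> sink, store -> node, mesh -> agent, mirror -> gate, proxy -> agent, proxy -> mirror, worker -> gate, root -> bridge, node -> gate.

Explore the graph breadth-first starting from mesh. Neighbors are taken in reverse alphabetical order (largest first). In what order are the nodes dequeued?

mesh store agent worker node mirror ingest bridge core sink root proxy gate ledger index peer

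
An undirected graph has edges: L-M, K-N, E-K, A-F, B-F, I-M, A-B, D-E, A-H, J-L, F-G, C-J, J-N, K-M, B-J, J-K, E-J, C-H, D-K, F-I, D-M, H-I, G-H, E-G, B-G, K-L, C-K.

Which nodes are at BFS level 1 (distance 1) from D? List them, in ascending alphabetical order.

E, K, M

Level 0: D
Level 1: E, K, M
Level 2: C, G, I, J, L, N
Level 3: B, F, H
Level 4: A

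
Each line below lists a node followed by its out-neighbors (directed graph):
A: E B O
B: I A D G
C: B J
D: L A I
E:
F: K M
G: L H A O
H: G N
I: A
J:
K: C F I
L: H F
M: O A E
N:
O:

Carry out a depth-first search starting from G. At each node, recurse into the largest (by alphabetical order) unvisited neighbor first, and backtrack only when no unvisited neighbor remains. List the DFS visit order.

Visit G
G → O
G → L
L → H
H → N
L → F
F → M
M → E
M → A
A → B
B → I
B → D
F → K
K → C
C → J

G -> O -> L -> H -> N -> F -> M -> E -> A -> B -> I -> D -> K -> C -> J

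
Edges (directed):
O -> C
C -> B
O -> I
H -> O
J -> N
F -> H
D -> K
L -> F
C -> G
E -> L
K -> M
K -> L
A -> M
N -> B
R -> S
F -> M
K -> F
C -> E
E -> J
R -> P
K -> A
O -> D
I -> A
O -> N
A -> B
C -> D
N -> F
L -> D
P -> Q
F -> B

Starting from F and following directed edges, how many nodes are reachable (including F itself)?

15

BFS from F visits: F, B, H, M, O, C, D, I, N, E, G, K, A, J, L
Reachable nodes: 15 of 19 total.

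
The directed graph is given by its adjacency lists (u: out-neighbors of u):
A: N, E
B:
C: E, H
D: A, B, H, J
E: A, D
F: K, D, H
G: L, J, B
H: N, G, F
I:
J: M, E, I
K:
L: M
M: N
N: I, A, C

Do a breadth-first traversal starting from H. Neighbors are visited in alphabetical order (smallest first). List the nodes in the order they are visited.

Visit H; enqueue F, G, N → queue [F, G, N]
Visit F; enqueue D, K → queue [G, N, D, K]
Visit G; enqueue B, J, L → queue [N, D, K, B, J, L]
Visit N; enqueue A, C, I → queue [D, K, B, J, L, A, C, I]
Visit D → queue [K, B, J, L, A, C, I]
Visit K → queue [B, J, L, A, C, I]
Visit B → queue [J, L, A, C, I]
Visit J; enqueue E, M → queue [L, A, C, I, E, M]
Visit L → queue [A, C, I, E, M]
Visit A → queue [C, I, E, M]
Visit C → queue [I, E, M]
Visit I → queue [E, M]
Visit E → queue [M]
Visit M → queue []

H → F → G → N → D → K → B → J → L → A → C → I → E → M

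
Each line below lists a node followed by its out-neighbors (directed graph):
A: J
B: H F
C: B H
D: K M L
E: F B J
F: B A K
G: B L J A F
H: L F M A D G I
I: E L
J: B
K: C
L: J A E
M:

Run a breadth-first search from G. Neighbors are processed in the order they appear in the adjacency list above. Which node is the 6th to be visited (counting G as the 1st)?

Visit G; enqueue B, L, J, A, F → queue [B, L, J, A, F]
Visit B; enqueue H → queue [L, J, A, F, H]
Visit L; enqueue E → queue [J, A, F, H, E]
Visit J → queue [A, F, H, E]
Visit A → queue [F, H, E]
Visit F; enqueue K → queue [H, E, K]
Visit H; enqueue M, D, I → queue [E, K, M, D, I]
Visit E → queue [K, M, D, I]
Visit K; enqueue C → queue [M, D, I, C]
Visit M → queue [D, I, C]
Visit D → queue [I, C]
Visit I → queue [C]
Visit C → queue []

Visit order: G, B, L, J, A, F, H, E, K, M, D, I, C

F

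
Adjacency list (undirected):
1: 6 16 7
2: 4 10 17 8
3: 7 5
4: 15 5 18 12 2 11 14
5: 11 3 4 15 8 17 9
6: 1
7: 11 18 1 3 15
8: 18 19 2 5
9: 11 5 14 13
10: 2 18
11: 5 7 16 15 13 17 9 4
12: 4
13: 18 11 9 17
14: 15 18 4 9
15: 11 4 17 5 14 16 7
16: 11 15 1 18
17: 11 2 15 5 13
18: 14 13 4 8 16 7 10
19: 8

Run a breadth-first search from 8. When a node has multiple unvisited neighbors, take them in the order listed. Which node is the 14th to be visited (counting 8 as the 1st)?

Visit 8; enqueue 18, 19, 2, 5 → queue [18, 19, 2, 5]
Visit 18; enqueue 14, 13, 4, 16, 7, 10 → queue [19, 2, 5, 14, 13, 4, 16, 7, 10]
Visit 19 → queue [2, 5, 14, 13, 4, 16, 7, 10]
Visit 2; enqueue 17 → queue [5, 14, 13, 4, 16, 7, 10, 17]
Visit 5; enqueue 11, 3, 15, 9 → queue [14, 13, 4, 16, 7, 10, 17, 11, 3, 15, 9]
Visit 14 → queue [13, 4, 16, 7, 10, 17, 11, 3, 15, 9]
Visit 13 → queue [4, 16, 7, 10, 17, 11, 3, 15, 9]
Visit 4; enqueue 12 → queue [16, 7, 10, 17, 11, 3, 15, 9, 12]
Visit 16; enqueue 1 → queue [7, 10, 17, 11, 3, 15, 9, 12, 1]
Visit 7 → queue [10, 17, 11, 3, 15, 9, 12, 1]
Visit 10 → queue [17, 11, 3, 15, 9, 12, 1]
Visit 17 → queue [11, 3, 15, 9, 12, 1]
Visit 11 → queue [3, 15, 9, 12, 1]
Visit 3 → queue [15, 9, 12, 1]
Visit 15 → queue [9, 12, 1]
Visit 9 → queue [12, 1]
Visit 12 → queue [1]
Visit 1; enqueue 6 → queue [6]
Visit 6 → queue []

Visit order: 8, 18, 19, 2, 5, 14, 13, 4, 16, 7, 10, 17, 11, 3, 15, 9, 12, 1, 6

3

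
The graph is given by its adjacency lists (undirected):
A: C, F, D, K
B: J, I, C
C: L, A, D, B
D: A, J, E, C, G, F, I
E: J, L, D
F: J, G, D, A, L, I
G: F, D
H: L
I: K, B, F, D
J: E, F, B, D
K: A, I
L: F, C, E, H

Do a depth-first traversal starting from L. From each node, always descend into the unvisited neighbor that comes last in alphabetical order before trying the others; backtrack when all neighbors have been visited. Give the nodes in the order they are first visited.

L → H → F → J → E → D → I → K → A → C → B → G

Visit L
L → H
L → F
F → J
J → E
E → D
D → I
I → K
K → A
A → C
C → B
D → G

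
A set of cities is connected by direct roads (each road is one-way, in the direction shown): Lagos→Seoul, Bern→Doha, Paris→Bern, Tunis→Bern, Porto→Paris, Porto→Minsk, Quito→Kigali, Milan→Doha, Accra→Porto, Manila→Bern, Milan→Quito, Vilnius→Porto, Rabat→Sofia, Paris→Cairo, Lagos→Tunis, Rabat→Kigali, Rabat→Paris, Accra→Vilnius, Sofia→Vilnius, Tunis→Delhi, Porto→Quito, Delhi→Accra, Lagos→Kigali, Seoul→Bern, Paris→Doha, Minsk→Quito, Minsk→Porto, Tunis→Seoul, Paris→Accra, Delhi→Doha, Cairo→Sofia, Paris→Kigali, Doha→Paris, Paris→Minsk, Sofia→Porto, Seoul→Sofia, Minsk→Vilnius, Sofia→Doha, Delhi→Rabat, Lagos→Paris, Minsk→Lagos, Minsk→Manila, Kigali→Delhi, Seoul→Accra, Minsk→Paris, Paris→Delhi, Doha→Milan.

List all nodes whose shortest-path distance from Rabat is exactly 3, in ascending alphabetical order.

Level 0: Rabat
Level 1: Kigali, Paris, Sofia
Level 2: Accra, Bern, Cairo, Delhi, Doha, Minsk, Porto, Vilnius
Level 3: Lagos, Manila, Milan, Quito
Level 4: Seoul, Tunis

Lagos, Manila, Milan, Quito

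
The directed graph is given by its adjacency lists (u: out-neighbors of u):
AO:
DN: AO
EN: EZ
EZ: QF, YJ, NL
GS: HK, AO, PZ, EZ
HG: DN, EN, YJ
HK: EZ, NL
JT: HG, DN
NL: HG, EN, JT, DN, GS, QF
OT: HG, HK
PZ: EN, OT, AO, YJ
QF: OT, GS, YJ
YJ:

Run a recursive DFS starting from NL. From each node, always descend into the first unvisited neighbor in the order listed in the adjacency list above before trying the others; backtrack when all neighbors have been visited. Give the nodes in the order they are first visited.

Visit NL
NL → HG
HG → DN
DN → AO
HG → EN
EN → EZ
EZ → QF
QF → OT
OT → HK
QF → GS
GS → PZ
PZ → YJ
NL → JT

NL, HG, DN, AO, EN, EZ, QF, OT, HK, GS, PZ, YJ, JT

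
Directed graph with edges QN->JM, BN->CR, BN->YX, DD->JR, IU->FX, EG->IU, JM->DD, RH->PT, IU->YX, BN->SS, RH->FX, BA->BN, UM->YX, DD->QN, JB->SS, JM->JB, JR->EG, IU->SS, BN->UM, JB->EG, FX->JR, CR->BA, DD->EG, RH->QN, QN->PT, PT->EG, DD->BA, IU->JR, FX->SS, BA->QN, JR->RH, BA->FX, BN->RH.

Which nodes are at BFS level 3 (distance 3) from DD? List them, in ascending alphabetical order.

CR, JB, SS, UM, YX

Level 0: DD
Level 1: BA, EG, JR, QN
Level 2: BN, FX, IU, JM, PT, RH
Level 3: CR, JB, SS, UM, YX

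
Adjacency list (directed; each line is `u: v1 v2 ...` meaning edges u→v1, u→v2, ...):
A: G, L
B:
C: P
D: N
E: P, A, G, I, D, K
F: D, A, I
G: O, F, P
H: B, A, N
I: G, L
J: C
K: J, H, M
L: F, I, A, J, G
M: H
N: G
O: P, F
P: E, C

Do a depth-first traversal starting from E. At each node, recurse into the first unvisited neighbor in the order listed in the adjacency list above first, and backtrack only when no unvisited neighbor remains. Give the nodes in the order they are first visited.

E → P → C → A → G → O → F → D → N → I → L → J → K → H → B → M

Visit E
E → P
P → C
E → A
A → G
G → O
O → F
F → D
D → N
F → I
I → L
L → J
E → K
K → H
H → B
K → M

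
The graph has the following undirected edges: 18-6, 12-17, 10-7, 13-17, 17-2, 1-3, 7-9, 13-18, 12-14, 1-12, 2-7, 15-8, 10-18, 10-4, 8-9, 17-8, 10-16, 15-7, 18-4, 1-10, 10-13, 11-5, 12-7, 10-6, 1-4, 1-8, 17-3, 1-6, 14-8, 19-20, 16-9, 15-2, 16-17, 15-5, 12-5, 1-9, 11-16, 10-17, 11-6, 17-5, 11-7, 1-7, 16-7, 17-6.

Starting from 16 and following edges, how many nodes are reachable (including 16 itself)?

18

BFS from 16 visits: 16, 7, 9, 10, 11, 17, 1, 2, 12, 15, 8, 4, 6, 13, 18, 5, 3, 14
Reachable nodes: 18 of 20 total.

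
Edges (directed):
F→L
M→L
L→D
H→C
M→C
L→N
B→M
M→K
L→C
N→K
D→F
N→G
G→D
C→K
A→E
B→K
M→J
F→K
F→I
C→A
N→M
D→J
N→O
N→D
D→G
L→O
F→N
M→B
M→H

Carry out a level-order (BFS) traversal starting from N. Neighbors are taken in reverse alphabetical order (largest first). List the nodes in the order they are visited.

Visit N; enqueue O, M, K, G, D → queue [O, M, K, G, D]
Visit O → queue [M, K, G, D]
Visit M; enqueue L, J, H, C, B → queue [K, G, D, L, J, H, C, B]
Visit K → queue [G, D, L, J, H, C, B]
Visit G → queue [D, L, J, H, C, B]
Visit D; enqueue F → queue [L, J, H, C, B, F]
Visit L → queue [J, H, C, B, F]
Visit J → queue [H, C, B, F]
Visit H → queue [C, B, F]
Visit C; enqueue A → queue [B, F, A]
Visit B → queue [F, A]
Visit F; enqueue I → queue [A, I]
Visit A; enqueue E → queue [I, E]
Visit I → queue [E]
Visit E → queue []

N, O, M, K, G, D, L, J, H, C, B, F, A, I, E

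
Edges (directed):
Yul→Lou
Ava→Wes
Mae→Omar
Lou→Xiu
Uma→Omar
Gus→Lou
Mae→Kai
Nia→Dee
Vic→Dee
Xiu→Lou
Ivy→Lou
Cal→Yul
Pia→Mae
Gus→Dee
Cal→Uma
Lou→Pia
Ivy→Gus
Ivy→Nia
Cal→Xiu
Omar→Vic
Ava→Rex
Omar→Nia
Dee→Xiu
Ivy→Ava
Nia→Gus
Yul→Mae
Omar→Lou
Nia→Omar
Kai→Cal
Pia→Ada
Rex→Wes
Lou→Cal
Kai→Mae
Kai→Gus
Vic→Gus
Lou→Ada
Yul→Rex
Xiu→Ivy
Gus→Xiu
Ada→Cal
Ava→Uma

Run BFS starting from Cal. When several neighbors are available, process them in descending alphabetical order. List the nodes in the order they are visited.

Visit Cal; enqueue Yul, Xiu, Uma → queue [Yul, Xiu, Uma]
Visit Yul; enqueue Rex, Mae, Lou → queue [Xiu, Uma, Rex, Mae, Lou]
Visit Xiu; enqueue Ivy → queue [Uma, Rex, Mae, Lou, Ivy]
Visit Uma; enqueue Omar → queue [Rex, Mae, Lou, Ivy, Omar]
Visit Rex; enqueue Wes → queue [Mae, Lou, Ivy, Omar, Wes]
Visit Mae; enqueue Kai → queue [Lou, Ivy, Omar, Wes, Kai]
Visit Lou; enqueue Pia, Ada → queue [Ivy, Omar, Wes, Kai, Pia, Ada]
Visit Ivy; enqueue Nia, Gus, Ava → queue [Omar, Wes, Kai, Pia, Ada, Nia, Gus, Ava]
Visit Omar; enqueue Vic → queue [Wes, Kai, Pia, Ada, Nia, Gus, Ava, Vic]
Visit Wes → queue [Kai, Pia, Ada, Nia, Gus, Ava, Vic]
Visit Kai → queue [Pia, Ada, Nia, Gus, Ava, Vic]
Visit Pia → queue [Ada, Nia, Gus, Ava, Vic]
Visit Ada → queue [Nia, Gus, Ava, Vic]
Visit Nia; enqueue Dee → queue [Gus, Ava, Vic, Dee]
Visit Gus → queue [Ava, Vic, Dee]
Visit Ava → queue [Vic, Dee]
Visit Vic → queue [Dee]
Visit Dee → queue []

Cal Yul Xiu Uma Rex Mae Lou Ivy Omar Wes Kai Pia Ada Nia Gus Ava Vic Dee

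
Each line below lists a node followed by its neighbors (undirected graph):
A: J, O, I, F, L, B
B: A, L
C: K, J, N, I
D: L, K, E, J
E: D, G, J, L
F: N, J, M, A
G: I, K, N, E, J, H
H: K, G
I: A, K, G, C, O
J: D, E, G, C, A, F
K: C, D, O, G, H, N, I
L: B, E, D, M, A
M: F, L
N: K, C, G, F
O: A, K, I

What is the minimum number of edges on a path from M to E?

2

Level 0: M
Level 1: F, L
Level 2: A, B, D, E, J, N
Level 3: C, G, I, K, O
Level 4: H
E first appears at level 2.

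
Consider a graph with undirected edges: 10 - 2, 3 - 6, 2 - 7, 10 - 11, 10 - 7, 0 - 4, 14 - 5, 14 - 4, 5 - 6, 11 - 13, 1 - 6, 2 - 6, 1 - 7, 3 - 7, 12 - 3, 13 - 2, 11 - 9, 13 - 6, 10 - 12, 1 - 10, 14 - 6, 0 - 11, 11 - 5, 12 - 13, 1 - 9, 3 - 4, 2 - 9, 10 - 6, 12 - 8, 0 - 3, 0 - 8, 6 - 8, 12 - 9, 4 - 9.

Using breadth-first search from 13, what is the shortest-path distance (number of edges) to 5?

Level 0: 13
Level 1: 2, 6, 11, 12
Level 2: 0, 1, 3, 5, 7, 8, 9, 10, 14
Level 3: 4
5 first appears at level 2.

2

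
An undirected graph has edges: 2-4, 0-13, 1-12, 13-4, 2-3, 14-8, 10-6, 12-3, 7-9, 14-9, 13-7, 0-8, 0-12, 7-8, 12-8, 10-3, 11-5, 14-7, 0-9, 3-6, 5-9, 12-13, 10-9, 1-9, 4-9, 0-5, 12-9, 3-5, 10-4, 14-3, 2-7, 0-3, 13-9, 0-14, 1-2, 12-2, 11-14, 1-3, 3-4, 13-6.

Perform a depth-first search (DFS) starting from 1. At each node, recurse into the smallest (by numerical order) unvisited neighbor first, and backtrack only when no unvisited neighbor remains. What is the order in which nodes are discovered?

Visit 1
1 → 2
2 → 3
3 → 0
0 → 5
5 → 9
9 → 4
4 → 10
10 → 6
6 → 13
13 → 7
7 → 8
8 → 12
8 → 14
14 → 11

1, 2, 3, 0, 5, 9, 4, 10, 6, 13, 7, 8, 12, 14, 11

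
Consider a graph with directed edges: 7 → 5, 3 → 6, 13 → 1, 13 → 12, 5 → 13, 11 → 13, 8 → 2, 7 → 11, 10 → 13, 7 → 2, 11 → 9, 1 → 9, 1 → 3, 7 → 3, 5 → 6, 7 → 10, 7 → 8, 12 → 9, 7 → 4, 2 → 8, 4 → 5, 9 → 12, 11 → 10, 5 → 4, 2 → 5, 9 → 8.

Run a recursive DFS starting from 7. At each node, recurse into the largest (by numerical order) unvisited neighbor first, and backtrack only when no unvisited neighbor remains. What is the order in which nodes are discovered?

Visit 7
7 → 11
11 → 13
13 → 12
12 → 9
9 → 8
8 → 2
2 → 5
5 → 6
5 → 4
13 → 1
1 → 3
11 → 10

7 -> 11 -> 13 -> 12 -> 9 -> 8 -> 2 -> 5 -> 6 -> 4 -> 1 -> 3 -> 10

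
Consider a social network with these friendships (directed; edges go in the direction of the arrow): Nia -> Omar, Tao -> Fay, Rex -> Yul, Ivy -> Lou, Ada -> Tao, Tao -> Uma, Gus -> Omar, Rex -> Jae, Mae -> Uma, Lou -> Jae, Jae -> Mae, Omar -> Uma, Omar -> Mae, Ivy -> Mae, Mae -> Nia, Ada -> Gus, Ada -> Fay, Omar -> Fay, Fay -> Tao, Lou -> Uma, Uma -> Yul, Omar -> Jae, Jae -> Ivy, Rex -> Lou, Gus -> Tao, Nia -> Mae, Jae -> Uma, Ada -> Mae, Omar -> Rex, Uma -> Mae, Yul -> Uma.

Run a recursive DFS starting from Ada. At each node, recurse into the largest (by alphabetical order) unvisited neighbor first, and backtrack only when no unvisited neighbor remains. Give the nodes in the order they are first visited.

Visit Ada
Ada → Tao
Tao → Uma
Uma → Yul
Uma → Mae
Mae → Nia
Nia → Omar
Omar → Rex
Rex → Lou
Lou → Jae
Jae → Ivy
Omar → Fay
Ada → Gus

Ada → Tao → Uma → Yul → Mae → Nia → Omar → Rex → Lou → Jae → Ivy → Fay → Gus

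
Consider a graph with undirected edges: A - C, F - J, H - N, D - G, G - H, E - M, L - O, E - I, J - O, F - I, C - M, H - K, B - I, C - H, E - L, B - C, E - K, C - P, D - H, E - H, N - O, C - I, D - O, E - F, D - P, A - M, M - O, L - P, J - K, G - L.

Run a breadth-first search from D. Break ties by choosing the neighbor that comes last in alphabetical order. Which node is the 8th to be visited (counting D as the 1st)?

N

Visit D; enqueue P, O, H, G → queue [P, O, H, G]
Visit P; enqueue L, C → queue [O, H, G, L, C]
Visit O; enqueue N, M, J → queue [H, G, L, C, N, M, J]
Visit H; enqueue K, E → queue [G, L, C, N, M, J, K, E]
Visit G → queue [L, C, N, M, J, K, E]
Visit L → queue [C, N, M, J, K, E]
Visit C; enqueue I, B, A → queue [N, M, J, K, E, I, B, A]
Visit N → queue [M, J, K, E, I, B, A]
Visit M → queue [J, K, E, I, B, A]
Visit J; enqueue F → queue [K, E, I, B, A, F]
Visit K → queue [E, I, B, A, F]
Visit E → queue [I, B, A, F]
Visit I → queue [B, A, F]
Visit B → queue [A, F]
Visit A → queue [F]
Visit F → queue []

Visit order: D, P, O, H, G, L, C, N, M, J, K, E, I, B, A, F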